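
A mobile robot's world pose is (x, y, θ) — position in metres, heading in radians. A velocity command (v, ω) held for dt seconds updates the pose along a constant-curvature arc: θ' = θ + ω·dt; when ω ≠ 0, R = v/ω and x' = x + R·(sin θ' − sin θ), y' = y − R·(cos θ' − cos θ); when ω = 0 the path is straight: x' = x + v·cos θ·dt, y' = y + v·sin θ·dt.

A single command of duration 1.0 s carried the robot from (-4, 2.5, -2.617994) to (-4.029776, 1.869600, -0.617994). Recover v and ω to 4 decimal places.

Δθ = -0.617994 − -2.617994 = 2.000000
ω = Δθ/dt = 2.000000/1.0 = 2.0000
R = −Δy/(cos θ' − cos θ) = 0.3750
v = R·ω = 0.3750·2.0000 = 0.7500

v = 0.7500, ω = 2.0000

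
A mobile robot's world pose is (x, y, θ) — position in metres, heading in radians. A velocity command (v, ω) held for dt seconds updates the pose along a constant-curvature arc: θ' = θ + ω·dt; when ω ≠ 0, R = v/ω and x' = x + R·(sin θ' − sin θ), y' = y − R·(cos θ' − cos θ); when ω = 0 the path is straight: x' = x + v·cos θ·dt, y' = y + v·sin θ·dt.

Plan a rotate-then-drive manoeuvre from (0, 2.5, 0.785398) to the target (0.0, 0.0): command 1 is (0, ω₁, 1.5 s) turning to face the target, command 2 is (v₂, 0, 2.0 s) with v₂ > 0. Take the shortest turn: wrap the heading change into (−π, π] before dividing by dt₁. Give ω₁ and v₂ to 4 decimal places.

ω₁ = -1.5708, v₂ = 1.2500

heading to target = atan2(0−2.5, 0−0) = -1.5708
Δθ = wrap(-1.5708 − 0.7854) = -2.3562; ω₁ = Δθ/dt₁ = -1.5708
distance = √((0−0)² + (0−2.5)²) = 2.5000; v₂ = distance/dt₂ = 1.2500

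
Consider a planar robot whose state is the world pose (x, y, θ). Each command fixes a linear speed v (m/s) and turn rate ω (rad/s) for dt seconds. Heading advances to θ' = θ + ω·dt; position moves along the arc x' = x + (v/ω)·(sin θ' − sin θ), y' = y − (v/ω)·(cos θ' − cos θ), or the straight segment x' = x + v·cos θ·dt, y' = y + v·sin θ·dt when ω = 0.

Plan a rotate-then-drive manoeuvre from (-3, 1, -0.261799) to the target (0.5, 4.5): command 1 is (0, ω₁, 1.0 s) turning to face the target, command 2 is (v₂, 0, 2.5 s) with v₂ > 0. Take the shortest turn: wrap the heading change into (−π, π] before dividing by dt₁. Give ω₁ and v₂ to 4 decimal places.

ω₁ = 1.0472, v₂ = 1.9799

heading to target = atan2(4.5−1, 0.5−-3) = 0.7854
Δθ = wrap(0.7854 − -0.2618) = 1.0472; ω₁ = Δθ/dt₁ = 1.0472
distance = √((0.5−-3)² + (4.5−1)²) = 4.9497; v₂ = distance/dt₂ = 1.9799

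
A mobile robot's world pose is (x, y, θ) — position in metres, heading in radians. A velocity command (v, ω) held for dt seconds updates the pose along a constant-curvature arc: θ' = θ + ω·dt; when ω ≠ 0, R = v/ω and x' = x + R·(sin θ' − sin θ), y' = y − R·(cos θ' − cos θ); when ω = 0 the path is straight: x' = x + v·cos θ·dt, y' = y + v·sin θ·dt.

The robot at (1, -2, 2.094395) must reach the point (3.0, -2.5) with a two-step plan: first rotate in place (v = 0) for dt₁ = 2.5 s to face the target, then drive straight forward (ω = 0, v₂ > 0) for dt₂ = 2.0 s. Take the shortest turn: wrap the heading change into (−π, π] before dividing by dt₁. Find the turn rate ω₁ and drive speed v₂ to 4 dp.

ω₁ = -0.9357, v₂ = 1.0308

heading to target = atan2(-2.5−-2, 3−1) = -0.2450
Δθ = wrap(-0.2450 − 2.0944) = -2.3394; ω₁ = Δθ/dt₁ = -0.9357
distance = √((3−1)² + (-2.5−-2)²) = 2.0616; v₂ = distance/dt₂ = 1.0308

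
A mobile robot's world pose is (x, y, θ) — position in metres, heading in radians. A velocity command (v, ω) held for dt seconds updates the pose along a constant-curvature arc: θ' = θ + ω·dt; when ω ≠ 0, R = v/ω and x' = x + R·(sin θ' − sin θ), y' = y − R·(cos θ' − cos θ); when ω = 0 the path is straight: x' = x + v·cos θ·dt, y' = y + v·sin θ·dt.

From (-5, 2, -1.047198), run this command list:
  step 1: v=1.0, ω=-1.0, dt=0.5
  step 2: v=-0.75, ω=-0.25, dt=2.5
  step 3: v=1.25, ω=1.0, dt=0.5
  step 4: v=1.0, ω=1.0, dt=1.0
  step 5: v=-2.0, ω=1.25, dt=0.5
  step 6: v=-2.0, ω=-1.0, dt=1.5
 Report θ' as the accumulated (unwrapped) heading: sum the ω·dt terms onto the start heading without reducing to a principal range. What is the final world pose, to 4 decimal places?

(-7.0074, 4.1243, -1.5472)

step 1: θ'=-1.5472 (R=-1.0000) → pose (-4.8663, 1.5236, -1.5472)
step 2: θ'=-2.1722 (R=3.0000) → pose (-4.3408, 3.2918, -2.1722)
step 3: θ'=-1.6722 (R=1.2500) → pose (-4.5537, 2.7111, -1.6722)
step 4: θ'=-0.6722 (R=1.0000) → pose (-4.1815, 1.8274, -0.6722)
step 5: θ'=-0.0472 (R=-1.6000) → pose (-5.1024, 2.1737, -0.0472)
step 6: θ'=-1.5472 (R=2.0000) → pose (-7.0074, 4.1243, -1.5472)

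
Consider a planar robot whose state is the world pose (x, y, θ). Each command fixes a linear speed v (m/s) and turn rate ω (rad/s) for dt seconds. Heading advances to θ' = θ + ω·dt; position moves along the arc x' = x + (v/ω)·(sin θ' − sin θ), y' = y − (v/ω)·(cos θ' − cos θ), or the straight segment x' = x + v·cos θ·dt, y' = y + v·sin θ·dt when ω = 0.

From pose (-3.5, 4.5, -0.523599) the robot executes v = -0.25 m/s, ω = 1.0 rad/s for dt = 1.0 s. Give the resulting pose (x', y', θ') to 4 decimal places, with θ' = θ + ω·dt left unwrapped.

θ' = -0.5236 + 1.0·1.0 = 0.4764
R = v/ω = -0.25/1.0 = -0.2500
x' = -3.5 + -0.2500·(sin 0.4764 − sin -0.5236) = -3.7396
y' = 4.5 − -0.2500·(cos 0.4764 − cos -0.5236) = 4.5057

(-3.7396, 4.5057, 0.4764)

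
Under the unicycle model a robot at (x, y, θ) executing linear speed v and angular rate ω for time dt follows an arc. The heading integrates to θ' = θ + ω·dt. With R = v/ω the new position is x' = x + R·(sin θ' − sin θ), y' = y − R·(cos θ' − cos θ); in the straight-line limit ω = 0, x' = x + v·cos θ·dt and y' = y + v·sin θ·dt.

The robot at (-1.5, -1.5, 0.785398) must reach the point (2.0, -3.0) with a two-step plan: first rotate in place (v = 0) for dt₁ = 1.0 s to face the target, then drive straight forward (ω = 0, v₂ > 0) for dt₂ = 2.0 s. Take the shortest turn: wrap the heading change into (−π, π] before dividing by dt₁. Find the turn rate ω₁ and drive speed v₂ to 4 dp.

heading to target = atan2(-3−-1.5, 2−-1.5) = -0.4049
Δθ = wrap(-0.4049 − 0.7854) = -1.1903; ω₁ = Δθ/dt₁ = -1.1903
distance = √((2−-1.5)² + (-3−-1.5)²) = 3.8079; v₂ = distance/dt₂ = 1.9039

ω₁ = -1.1903, v₂ = 1.9039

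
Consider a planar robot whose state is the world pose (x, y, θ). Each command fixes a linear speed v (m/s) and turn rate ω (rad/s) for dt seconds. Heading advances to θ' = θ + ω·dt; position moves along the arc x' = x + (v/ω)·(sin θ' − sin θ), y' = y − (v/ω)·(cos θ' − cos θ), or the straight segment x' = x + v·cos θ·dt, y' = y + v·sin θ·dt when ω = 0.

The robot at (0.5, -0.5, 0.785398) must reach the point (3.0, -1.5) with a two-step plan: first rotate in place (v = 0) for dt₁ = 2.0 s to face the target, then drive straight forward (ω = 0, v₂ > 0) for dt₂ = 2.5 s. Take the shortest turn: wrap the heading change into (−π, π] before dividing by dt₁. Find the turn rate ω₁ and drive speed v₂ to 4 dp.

heading to target = atan2(-1.5−-0.5, 3−0.5) = -0.3805
Δθ = wrap(-0.3805 − 0.7854) = -1.1659; ω₁ = Δθ/dt₁ = -0.5830
distance = √((3−0.5)² + (-1.5−-0.5)²) = 2.6926; v₂ = distance/dt₂ = 1.0770

ω₁ = -0.5830, v₂ = 1.0770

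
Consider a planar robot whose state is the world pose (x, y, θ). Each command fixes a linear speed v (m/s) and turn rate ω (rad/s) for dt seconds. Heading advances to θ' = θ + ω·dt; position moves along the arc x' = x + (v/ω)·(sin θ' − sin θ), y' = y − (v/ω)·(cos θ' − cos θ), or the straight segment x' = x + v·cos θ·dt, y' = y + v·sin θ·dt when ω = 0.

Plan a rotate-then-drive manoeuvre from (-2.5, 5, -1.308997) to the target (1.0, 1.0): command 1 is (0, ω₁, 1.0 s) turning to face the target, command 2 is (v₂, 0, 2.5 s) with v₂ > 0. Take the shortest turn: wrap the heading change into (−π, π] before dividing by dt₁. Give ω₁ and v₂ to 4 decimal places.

ω₁ = 0.4570, v₂ = 2.1260

heading to target = atan2(1−5, 1−-2.5) = -0.8520
Δθ = wrap(-0.8520 − -1.3090) = 0.4570; ω₁ = Δθ/dt₁ = 0.4570
distance = √((1−-2.5)² + (1−5)²) = 5.3151; v₂ = distance/dt₂ = 2.1260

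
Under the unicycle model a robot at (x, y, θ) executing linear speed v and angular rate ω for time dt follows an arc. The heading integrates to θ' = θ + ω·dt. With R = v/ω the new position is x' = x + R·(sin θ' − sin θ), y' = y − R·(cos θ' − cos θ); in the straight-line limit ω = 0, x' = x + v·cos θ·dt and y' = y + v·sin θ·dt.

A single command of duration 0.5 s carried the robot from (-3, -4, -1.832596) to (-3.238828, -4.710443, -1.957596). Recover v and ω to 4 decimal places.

v = 1.5000, ω = -0.2500

Δθ = -1.957596 − -1.832596 = -0.125000
ω = Δθ/dt = -0.125000/0.5 = -0.2500
R = −Δy/(cos θ' − cos θ) = -6.0000
v = R·ω = -6.0000·-0.2500 = 1.5000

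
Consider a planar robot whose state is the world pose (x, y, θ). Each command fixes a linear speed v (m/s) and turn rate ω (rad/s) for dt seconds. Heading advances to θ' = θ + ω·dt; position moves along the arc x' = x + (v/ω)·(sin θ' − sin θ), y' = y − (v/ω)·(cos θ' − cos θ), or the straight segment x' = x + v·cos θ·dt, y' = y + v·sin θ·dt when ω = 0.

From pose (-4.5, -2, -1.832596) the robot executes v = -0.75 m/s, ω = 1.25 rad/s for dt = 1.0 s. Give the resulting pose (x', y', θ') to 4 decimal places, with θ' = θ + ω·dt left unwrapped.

θ' = -1.8326 + 1.25·1.0 = -0.5826
R = v/ω = -0.75/1.25 = -0.6000
x' = -4.5 + -0.6000·(sin -0.5826 − sin -1.8326) = -4.7494
y' = -2 − -0.6000·(cos -0.5826 − cos -1.8326) = -1.3437

(-4.7494, -1.3437, -0.5826)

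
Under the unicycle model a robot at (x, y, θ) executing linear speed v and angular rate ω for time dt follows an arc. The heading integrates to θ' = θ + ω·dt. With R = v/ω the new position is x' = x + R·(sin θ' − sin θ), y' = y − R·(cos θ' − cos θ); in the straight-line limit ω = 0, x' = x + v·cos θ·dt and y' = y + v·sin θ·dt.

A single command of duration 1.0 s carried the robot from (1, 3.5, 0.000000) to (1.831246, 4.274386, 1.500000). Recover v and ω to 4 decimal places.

v = 1.2500, ω = 1.5000

Δθ = 1.500000 − 0.000000 = 1.500000
ω = Δθ/dt = 1.500000/1.0 = 1.5000
R = Δx/(sin θ' − sin θ) = 0.8333
v = R·ω = 0.8333·1.5000 = 1.2500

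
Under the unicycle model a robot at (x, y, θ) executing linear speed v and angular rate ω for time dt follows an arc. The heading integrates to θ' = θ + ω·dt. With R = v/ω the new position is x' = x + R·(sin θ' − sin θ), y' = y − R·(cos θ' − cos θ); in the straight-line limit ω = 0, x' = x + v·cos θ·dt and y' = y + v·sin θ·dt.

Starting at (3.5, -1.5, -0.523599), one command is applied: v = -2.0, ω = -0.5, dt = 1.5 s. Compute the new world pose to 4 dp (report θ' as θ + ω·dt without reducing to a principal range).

θ' = -0.5236 + -0.5·1.5 = -1.2736
R = v/ω = -2.0/-0.5 = 4.0000
x' = 3.5 + 4.0000·(sin -1.2736 − sin -0.5236) = 1.6754
y' = -1.5 − 4.0000·(cos -1.2736 − cos -0.5236) = 0.7927

(1.6754, 0.7927, -1.2736)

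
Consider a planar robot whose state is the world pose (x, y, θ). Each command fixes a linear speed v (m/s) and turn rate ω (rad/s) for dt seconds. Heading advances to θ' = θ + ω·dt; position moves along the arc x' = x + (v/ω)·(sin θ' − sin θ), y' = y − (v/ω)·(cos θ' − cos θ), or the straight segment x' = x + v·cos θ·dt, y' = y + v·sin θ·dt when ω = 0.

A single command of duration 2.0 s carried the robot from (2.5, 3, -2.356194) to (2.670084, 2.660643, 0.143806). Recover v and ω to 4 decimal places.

Δθ = 0.143806 − -2.356194 = 2.500000
ω = Δθ/dt = 2.500000/2.0 = 1.2500
R = −Δy/(cos θ' − cos θ) = 0.2000
v = R·ω = 0.2000·1.2500 = 0.2500

v = 0.2500, ω = 1.2500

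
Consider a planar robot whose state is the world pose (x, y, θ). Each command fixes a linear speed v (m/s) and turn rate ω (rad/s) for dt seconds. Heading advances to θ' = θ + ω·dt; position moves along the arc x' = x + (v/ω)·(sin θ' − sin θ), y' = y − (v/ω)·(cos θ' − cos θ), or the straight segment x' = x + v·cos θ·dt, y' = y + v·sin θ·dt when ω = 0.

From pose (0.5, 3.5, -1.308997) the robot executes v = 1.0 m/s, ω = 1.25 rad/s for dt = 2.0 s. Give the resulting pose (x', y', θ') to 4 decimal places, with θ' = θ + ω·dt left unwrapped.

(2.0157, 3.4105, 1.1910)

θ' = -1.3090 + 1.25·2.0 = 1.1910
R = v/ω = 1.0/1.25 = 0.8000
x' = 0.5 + 0.8000·(sin 1.1910 − sin -1.3090) = 2.0157
y' = 3.5 − 0.8000·(cos 1.1910 − cos -1.3090) = 3.4105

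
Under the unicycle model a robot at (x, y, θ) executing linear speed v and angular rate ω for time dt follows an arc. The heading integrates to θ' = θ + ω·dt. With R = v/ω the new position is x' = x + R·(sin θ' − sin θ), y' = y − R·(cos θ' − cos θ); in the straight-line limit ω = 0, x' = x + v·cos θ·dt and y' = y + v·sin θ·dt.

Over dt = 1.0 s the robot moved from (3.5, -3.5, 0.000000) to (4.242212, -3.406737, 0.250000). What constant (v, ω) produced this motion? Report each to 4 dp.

v = 0.7500, ω = 0.2500

Δθ = 0.250000 − 0.000000 = 0.250000
ω = Δθ/dt = 0.250000/1.0 = 0.2500
R = Δx/(sin θ' − sin θ) = 3.0000
v = R·ω = 3.0000·0.2500 = 0.7500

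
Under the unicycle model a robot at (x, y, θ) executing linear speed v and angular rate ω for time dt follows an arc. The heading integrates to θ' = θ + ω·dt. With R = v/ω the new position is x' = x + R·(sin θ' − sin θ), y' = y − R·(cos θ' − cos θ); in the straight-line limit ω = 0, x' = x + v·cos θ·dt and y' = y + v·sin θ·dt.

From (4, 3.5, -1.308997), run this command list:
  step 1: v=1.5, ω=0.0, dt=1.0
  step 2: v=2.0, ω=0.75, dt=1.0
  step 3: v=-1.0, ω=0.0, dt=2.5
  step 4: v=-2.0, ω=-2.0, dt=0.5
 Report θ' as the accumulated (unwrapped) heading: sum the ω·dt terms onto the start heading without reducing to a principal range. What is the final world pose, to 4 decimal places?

step 1: θ'=-1.3090 (straight) → pose (4.3882, 2.0511, -1.3090)
step 2: θ'=-0.5590 (R=2.6667) → pose (5.5498, 0.4805, -0.5590)
step 3: θ'=-0.5590 (straight) → pose (3.4303, 1.8064, -0.5590)
step 4: θ'=-1.5590 (R=1.0000) → pose (2.9607, 2.6424, -1.5590)

(2.9607, 2.6424, -1.5590)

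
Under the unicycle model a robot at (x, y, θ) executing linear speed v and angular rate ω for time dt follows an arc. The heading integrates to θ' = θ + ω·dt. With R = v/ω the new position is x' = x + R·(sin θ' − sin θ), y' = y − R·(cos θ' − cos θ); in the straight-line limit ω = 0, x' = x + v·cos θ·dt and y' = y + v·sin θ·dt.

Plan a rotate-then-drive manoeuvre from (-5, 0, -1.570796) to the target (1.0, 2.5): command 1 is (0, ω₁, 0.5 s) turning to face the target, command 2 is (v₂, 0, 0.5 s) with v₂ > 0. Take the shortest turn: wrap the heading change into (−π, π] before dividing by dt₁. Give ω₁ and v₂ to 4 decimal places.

heading to target = atan2(2.5−0, 1−-5) = 0.3948
Δθ = wrap(0.3948 − -1.5708) = 1.9656; ω₁ = Δθ/dt₁ = 3.9312
distance = √((1−-5)² + (2.5−0)²) = 6.5000; v₂ = distance/dt₂ = 13.0000

ω₁ = 3.9312, v₂ = 13.0000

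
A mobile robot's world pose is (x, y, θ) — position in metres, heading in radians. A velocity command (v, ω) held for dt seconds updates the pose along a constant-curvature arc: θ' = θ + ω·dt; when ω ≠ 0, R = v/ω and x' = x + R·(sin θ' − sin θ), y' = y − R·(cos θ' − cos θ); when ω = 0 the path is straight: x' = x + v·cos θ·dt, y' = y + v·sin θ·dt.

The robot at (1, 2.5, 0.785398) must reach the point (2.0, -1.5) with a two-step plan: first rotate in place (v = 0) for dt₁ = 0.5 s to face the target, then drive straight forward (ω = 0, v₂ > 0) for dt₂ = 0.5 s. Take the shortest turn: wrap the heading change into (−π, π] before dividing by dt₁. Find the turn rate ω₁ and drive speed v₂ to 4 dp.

heading to target = atan2(-1.5−2.5, 2−1) = -1.3258
Δθ = wrap(-1.3258 − 0.7854) = -2.1112; ω₁ = Δθ/dt₁ = -4.2224
distance = √((2−1)² + (-1.5−2.5)²) = 4.1231; v₂ = distance/dt₂ = 8.2462

ω₁ = -4.2224, v₂ = 8.2462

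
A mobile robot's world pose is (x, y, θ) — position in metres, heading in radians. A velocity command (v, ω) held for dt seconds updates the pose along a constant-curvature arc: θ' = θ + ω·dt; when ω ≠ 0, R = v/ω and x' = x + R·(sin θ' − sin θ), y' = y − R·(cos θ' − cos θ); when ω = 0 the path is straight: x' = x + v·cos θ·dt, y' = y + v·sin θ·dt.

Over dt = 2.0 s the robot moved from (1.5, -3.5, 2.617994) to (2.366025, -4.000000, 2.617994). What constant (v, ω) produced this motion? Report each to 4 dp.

Δθ = 2.617994 − 2.617994 = 0.000000
ω = Δθ/dt = 0.000000/2.0 = 0.0000
ω = 0 → v = (Δx·cos θ + Δy·sin θ)/dt = -0.5000

v = -0.5000, ω = 0.0000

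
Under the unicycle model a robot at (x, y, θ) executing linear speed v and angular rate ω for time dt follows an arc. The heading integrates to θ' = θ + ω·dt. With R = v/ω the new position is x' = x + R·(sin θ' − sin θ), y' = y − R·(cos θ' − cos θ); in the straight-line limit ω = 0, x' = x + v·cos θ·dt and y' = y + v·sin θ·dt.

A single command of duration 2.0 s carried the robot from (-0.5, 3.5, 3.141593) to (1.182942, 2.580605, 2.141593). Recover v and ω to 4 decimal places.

Δθ = 2.141593 − 3.141593 = -1.000000
ω = Δθ/dt = -1.000000/2.0 = -0.5000
R = Δx/(sin θ' − sin θ) = 2.0000
v = R·ω = 2.0000·-0.5000 = -1.0000

v = -1.0000, ω = -0.5000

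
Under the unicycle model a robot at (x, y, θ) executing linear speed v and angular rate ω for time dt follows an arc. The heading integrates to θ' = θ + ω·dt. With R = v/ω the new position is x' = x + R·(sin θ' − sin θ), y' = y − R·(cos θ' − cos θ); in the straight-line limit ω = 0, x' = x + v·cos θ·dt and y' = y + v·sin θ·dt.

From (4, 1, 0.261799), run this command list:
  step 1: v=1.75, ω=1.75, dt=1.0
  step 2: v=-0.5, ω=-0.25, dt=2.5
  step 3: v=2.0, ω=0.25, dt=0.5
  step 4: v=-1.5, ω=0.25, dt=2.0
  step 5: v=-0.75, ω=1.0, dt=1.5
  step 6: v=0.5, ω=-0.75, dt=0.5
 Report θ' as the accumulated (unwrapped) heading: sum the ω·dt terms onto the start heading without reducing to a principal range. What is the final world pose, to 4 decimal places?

(6.1930, -1.1739, 3.1368)

step 1: θ'=2.0118 (R=1.0000) → pose (4.6455, 2.3928, 2.0118)
step 2: θ'=1.3868 (R=2.0000) → pose (4.8031, 1.1732, 1.3868)
step 3: θ'=1.5118 (R=8.0000) → pose (4.9242, 2.1651, 1.5118)
step 4: θ'=2.0118 (R=-6.0000) → pose (5.4878, -0.7497, 2.0118)
step 5: θ'=3.5118 (R=-0.7500) → pose (6.4374, -1.1288, 3.5118)
step 6: θ'=3.1368 (R=-0.6667) → pose (6.1930, -1.1739, 3.1368)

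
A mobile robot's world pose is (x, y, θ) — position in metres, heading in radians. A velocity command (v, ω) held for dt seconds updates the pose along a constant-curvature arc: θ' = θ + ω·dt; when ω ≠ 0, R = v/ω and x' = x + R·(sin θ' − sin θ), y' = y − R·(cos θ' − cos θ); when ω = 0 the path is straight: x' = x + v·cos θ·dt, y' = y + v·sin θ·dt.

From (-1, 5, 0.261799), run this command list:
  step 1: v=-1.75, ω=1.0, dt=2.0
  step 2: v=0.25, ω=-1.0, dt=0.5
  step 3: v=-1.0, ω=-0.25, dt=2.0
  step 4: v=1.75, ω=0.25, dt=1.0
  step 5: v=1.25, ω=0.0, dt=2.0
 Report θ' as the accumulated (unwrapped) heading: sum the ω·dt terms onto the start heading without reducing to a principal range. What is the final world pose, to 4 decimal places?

step 1: θ'=2.2618 (R=-1.7500) → pose (-1.8956, 2.1943, 2.2618)
step 2: θ'=1.7618 (R=-0.2500) → pose (-1.9484, 2.3062, 1.7618)
step 3: θ'=1.2618 (R=4.0000) → pose (-2.0651, 0.3304, 1.2618)
step 4: θ'=1.5118 (R=7.0000) → pose (-1.7458, 2.0464, 1.5118)
step 5: θ'=1.5118 (straight) → pose (-1.5984, 4.5420, 1.5118)

(-1.5984, 4.5420, 1.5118)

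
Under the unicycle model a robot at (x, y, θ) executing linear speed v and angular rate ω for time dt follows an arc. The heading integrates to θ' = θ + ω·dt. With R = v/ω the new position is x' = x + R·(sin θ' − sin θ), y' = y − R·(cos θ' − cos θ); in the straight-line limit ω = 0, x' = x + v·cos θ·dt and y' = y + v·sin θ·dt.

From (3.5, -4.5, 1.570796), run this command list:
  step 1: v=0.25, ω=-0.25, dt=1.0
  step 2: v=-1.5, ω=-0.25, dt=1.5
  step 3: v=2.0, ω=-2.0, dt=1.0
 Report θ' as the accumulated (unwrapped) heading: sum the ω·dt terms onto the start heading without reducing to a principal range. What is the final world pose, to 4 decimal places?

(4.2639, -6.3699, -1.0542)

step 1: θ'=1.3208 (R=-1.0000) → pose (3.5311, -4.2526, 1.3208)
step 2: θ'=0.9458 (R=6.0000) → pose (2.5834, -6.2788, 0.9458)
step 3: θ'=-1.0542 (R=-1.0000) → pose (4.2639, -6.3699, -1.0542)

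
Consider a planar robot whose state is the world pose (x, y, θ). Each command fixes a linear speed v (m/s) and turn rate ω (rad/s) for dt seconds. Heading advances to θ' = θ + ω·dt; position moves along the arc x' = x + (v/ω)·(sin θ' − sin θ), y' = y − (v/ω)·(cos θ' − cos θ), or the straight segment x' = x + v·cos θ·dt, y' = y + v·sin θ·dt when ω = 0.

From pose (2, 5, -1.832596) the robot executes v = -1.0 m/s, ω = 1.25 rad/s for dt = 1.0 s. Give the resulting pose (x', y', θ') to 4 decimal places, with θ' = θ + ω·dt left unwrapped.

(1.6674, 5.8751, -0.5826)

θ' = -1.8326 + 1.25·1.0 = -0.5826
R = v/ω = -1.0/1.25 = -0.8000
x' = 2 + -0.8000·(sin -0.5826 − sin -1.8326) = 1.6674
y' = 5 − -0.8000·(cos -0.5826 − cos -1.8326) = 5.8751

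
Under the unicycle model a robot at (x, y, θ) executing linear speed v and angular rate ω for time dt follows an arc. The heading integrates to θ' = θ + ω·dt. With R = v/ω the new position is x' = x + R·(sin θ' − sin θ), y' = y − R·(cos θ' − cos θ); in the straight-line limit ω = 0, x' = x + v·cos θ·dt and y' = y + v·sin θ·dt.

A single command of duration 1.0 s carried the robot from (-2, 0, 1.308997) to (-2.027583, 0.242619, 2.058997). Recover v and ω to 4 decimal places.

v = 0.2500, ω = 0.7500

Δθ = 2.058997 − 1.308997 = 0.750000
ω = Δθ/dt = 0.750000/1.0 = 0.7500
R = −Δy/(cos θ' − cos θ) = 0.3333
v = R·ω = 0.3333·0.7500 = 0.2500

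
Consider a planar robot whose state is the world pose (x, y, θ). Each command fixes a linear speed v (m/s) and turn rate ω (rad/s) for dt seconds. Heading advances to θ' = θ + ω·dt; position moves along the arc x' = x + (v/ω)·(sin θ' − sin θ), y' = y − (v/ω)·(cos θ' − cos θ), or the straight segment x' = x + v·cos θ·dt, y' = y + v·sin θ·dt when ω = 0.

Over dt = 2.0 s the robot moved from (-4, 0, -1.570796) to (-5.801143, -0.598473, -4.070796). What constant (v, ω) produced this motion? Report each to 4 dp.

v = 1.2500, ω = -1.2500

Δθ = -4.070796 − -1.570796 = -2.500000
ω = Δθ/dt = -2.500000/2.0 = -1.2500
R = Δx/(sin θ' − sin θ) = -1.0000
v = R·ω = -1.0000·-1.2500 = 1.2500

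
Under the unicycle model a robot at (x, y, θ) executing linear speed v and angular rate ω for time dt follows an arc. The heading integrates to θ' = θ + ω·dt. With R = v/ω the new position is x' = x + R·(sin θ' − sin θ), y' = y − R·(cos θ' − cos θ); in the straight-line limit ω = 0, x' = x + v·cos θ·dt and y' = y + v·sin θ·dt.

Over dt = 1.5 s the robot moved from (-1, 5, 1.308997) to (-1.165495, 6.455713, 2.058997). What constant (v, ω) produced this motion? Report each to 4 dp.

Δθ = 2.058997 − 1.308997 = 0.750000
ω = Δθ/dt = 0.750000/1.5 = 0.5000
R = −Δy/(cos θ' − cos θ) = 2.0000
v = R·ω = 2.0000·0.5000 = 1.0000

v = 1.0000, ω = 0.5000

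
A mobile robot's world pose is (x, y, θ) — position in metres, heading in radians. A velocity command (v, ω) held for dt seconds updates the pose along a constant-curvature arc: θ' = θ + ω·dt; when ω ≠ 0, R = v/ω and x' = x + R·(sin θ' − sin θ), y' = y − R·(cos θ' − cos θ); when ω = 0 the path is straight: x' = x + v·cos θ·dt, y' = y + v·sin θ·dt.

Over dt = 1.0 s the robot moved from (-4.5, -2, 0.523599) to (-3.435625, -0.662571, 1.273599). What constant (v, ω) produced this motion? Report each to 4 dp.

Δθ = 1.273599 − 0.523599 = 0.750000
ω = Δθ/dt = 0.750000/1.0 = 0.7500
R = −Δy/(cos θ' − cos θ) = 2.3333
v = R·ω = 2.3333·0.7500 = 1.7500

v = 1.7500, ω = 0.7500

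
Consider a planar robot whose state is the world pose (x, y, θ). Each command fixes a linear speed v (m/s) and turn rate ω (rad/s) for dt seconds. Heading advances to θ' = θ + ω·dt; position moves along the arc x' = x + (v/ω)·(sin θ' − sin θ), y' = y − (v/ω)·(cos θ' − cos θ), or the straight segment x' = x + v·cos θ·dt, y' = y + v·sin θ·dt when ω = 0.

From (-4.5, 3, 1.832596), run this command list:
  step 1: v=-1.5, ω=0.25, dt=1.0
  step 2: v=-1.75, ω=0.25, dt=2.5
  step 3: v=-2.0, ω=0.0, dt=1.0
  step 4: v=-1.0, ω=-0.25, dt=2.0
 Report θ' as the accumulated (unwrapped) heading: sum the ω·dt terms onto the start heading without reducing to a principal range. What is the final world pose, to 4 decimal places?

step 1: θ'=2.0826 (R=-6.0000) → pose (-3.9356, 1.6144, 2.0826)
step 2: θ'=2.7076 (R=-7.0000) → pose (-0.7761, -1.3084, 2.7076)
step 3: θ'=2.7076 (straight) → pose (1.0385, -2.1494, 2.7076)
step 4: θ'=2.2076 (R=4.0000) → pose (2.5725, -3.4001, 2.2076)

(2.5725, -3.4001, 2.2076)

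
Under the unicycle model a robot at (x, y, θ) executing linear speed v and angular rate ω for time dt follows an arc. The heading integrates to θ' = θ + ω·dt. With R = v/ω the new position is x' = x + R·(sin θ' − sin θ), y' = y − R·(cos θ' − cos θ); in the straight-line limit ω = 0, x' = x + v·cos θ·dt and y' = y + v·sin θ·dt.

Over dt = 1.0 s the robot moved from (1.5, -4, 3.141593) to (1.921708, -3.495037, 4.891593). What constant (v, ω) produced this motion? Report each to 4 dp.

v = -0.7500, ω = 1.7500

Δθ = 4.891593 − 3.141593 = 1.750000
ω = Δθ/dt = 1.750000/1.0 = 1.7500
R = −Δy/(cos θ' − cos θ) = -0.4286
v = R·ω = -0.4286·1.7500 = -0.7500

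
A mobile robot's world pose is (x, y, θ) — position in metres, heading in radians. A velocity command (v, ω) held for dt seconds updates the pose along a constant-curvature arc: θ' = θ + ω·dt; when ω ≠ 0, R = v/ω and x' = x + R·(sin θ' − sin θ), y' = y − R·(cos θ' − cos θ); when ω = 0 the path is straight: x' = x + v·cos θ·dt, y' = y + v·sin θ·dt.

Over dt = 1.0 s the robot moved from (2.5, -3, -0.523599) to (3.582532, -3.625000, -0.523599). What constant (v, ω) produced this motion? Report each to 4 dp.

Δθ = -0.523599 − -0.523599 = 0.000000
ω = Δθ/dt = 0.000000/1.0 = 0.0000
ω = 0 → v = (Δx·cos θ + Δy·sin θ)/dt = 1.2500

v = 1.2500, ω = 0.0000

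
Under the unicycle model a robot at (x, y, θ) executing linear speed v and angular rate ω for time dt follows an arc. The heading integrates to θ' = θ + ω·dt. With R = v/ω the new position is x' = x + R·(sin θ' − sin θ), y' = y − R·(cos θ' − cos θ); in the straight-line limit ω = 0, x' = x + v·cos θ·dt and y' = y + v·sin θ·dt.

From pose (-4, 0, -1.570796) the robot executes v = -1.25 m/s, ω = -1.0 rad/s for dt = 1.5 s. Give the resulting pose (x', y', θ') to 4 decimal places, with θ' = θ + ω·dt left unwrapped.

θ' = -1.5708 + -1.0·1.5 = -3.0708
R = v/ω = -1.25/-1.0 = 1.2500
x' = -4 + 1.2500·(sin -3.0708 − sin -1.5708) = -2.8384
y' = 0 − 1.2500·(cos -3.0708 − cos -1.5708) = 1.2469

(-2.8384, 1.2469, -3.0708)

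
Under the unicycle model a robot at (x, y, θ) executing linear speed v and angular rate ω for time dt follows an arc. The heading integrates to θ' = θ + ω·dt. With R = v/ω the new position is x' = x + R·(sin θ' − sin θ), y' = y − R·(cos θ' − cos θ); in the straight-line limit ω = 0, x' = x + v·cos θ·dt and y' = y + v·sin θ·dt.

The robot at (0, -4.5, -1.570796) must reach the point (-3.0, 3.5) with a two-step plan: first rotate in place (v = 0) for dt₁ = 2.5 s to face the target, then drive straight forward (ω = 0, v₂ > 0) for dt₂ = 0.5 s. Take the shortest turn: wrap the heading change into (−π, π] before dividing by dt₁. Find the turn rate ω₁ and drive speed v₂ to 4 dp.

heading to target = atan2(3.5−-4.5, -3−0) = 1.9296
Δθ = wrap(1.9296 − -1.5708) = -2.7828; ω₁ = Δθ/dt₁ = -1.1131
distance = √((-3−0)² + (3.5−-4.5)²) = 8.5440; v₂ = distance/dt₂ = 17.0880

ω₁ = -1.1131, v₂ = 17.0880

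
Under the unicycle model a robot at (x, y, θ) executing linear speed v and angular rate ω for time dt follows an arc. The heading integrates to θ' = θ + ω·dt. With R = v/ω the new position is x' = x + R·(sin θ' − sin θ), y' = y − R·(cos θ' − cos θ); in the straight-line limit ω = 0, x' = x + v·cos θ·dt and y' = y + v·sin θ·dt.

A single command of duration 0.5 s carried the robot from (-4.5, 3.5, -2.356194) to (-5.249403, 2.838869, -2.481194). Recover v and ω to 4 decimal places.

Δθ = -2.481194 − -2.356194 = -0.125000
ω = Δθ/dt = -0.125000/0.5 = -0.2500
R = Δx/(sin θ' − sin θ) = -8.0000
v = R·ω = -8.0000·-0.2500 = 2.0000

v = 2.0000, ω = -0.2500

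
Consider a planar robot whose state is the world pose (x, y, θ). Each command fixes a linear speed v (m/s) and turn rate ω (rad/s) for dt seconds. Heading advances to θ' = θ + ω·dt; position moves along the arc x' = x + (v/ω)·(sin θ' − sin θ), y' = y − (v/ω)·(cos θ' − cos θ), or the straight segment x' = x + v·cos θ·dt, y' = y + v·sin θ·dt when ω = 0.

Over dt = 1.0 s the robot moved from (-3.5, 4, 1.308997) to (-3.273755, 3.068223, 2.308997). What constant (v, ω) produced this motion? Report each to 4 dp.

Δθ = 2.308997 − 1.308997 = 1.000000
ω = Δθ/dt = 1.000000/1.0 = 1.0000
R = −Δy/(cos θ' − cos θ) = -1.0000
v = R·ω = -1.0000·1.0000 = -1.0000

v = -1.0000, ω = 1.0000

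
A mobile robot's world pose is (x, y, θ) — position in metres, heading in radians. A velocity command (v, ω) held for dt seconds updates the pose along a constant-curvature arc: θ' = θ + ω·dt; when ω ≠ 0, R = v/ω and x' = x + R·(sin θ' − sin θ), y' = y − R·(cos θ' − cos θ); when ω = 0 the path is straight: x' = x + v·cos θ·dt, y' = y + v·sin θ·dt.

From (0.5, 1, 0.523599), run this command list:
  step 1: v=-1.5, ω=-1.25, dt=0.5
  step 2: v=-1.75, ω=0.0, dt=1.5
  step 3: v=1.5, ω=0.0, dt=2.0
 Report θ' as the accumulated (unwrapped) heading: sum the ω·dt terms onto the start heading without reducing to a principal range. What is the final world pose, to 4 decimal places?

(0.1516, 0.8074, -0.1014)

step 1: θ'=-0.1014 (R=1.2000) → pose (-0.2215, 0.8454, -0.1014)
step 2: θ'=-0.1014 (straight) → pose (-2.8330, 1.1111, -0.1014)
step 3: θ'=-0.1014 (straight) → pose (0.1516, 0.8074, -0.1014)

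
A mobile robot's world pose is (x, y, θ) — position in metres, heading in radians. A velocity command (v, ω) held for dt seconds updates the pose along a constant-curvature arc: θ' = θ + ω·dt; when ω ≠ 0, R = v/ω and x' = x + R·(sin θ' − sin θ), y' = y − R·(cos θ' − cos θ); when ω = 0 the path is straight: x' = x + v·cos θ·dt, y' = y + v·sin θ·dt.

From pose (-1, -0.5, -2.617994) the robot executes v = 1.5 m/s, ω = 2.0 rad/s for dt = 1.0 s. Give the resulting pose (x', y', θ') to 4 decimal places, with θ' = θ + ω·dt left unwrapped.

(-1.0596, -1.7608, -0.6180)

θ' = -2.6180 + 2.0·1.0 = -0.6180
R = v/ω = 1.5/2.0 = 0.7500
x' = -1 + 0.7500·(sin -0.6180 − sin -2.6180) = -1.0596
y' = -0.5 − 0.7500·(cos -0.6180 − cos -2.6180) = -1.7608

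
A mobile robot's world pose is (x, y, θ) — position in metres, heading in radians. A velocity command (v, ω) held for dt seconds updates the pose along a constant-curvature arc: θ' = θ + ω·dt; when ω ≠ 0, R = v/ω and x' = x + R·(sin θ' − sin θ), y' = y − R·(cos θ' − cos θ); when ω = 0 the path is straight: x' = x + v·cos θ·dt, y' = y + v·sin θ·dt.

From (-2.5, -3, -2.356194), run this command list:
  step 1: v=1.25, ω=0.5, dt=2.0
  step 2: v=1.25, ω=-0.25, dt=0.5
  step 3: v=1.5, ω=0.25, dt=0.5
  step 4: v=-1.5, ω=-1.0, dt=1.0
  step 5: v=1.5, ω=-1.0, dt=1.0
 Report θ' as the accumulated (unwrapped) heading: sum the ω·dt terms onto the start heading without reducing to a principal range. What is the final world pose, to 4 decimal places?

(-3.9419, -5.6832, -3.3562)

step 1: θ'=-1.3562 (R=2.5000) → pose (-3.1749, -5.3002, -1.3562)
step 2: θ'=-1.4812 (R=-5.0000) → pose (-3.0802, -5.9175, -1.4812)
step 3: θ'=-1.3562 (R=6.0000) → pose (-2.9667, -6.6584, -1.3562)
step 4: θ'=-2.3562 (R=1.5000) → pose (-2.5618, -5.2783, -2.3562)
step 5: θ'=-3.3562 (R=-1.5000) → pose (-3.9419, -5.6832, -3.3562)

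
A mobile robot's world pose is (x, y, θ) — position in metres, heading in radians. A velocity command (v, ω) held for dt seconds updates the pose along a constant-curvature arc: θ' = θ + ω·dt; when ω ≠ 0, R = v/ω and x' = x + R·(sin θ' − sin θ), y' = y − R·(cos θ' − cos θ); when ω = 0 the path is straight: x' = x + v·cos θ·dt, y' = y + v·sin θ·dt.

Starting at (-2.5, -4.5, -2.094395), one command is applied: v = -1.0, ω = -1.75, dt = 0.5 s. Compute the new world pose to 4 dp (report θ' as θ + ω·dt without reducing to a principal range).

(-2.1030, -4.2227, -2.9694)

θ' = -2.0944 + -1.75·0.5 = -2.9694
R = v/ω = -1.0/-1.75 = 0.5714
x' = -2.5 + 0.5714·(sin -2.9694 − sin -2.0944) = -2.1030
y' = -4.5 − 0.5714·(cos -2.9694 − cos -2.0944) = -4.2227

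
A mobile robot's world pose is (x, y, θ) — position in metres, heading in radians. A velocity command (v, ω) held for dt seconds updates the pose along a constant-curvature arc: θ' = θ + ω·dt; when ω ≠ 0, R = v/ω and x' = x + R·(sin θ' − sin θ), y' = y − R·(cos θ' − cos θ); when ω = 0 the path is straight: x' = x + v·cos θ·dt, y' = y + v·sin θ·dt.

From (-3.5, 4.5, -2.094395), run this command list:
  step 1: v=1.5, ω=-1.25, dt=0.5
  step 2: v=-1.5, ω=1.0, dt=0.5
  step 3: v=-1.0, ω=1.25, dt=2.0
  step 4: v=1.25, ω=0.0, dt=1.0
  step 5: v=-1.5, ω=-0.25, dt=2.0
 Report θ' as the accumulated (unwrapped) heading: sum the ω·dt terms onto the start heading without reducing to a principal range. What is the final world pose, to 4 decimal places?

(-6.0922, 5.9748, -0.2194)

step 1: θ'=-2.7194 (R=-1.2000) → pose (-4.0475, 4.0054, -2.7194)
step 2: θ'=-2.2194 (R=-1.5000) → pose (-3.4668, 4.4676, -2.2194)
step 3: θ'=0.2806 (R=-0.8000) → pose (-4.3259, 5.7195, 0.2806)
step 4: θ'=0.2806 (straight) → pose (-3.1247, 6.0657, 0.2806)
step 5: θ'=-0.2194 (R=6.0000) → pose (-6.0922, 5.9748, -0.2194)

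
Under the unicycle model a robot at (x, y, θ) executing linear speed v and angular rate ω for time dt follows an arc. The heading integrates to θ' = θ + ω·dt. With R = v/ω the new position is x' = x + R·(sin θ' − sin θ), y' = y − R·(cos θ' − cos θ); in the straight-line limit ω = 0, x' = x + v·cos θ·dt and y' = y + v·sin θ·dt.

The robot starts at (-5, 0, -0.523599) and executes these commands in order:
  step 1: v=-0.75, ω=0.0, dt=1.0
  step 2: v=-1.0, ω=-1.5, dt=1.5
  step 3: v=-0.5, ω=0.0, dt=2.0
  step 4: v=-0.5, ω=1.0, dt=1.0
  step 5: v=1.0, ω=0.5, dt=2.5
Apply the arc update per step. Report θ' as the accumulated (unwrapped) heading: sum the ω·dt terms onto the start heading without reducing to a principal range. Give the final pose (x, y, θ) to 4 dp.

step 1: θ'=-0.5236 (straight) → pose (-5.6495, 0.3750, -0.5236)
step 2: θ'=-2.7736 (R=0.6667) → pose (-5.5560, 1.5744, -2.7736)
step 3: θ'=-2.7736 (straight) → pose (-4.6230, 1.9341, -2.7736)
step 4: θ'=-1.7736 (R=-0.5000) → pose (-4.3131, 2.2999, -1.7736)
step 5: θ'=-0.5236 (R=2.0000) → pose (-3.3541, 0.1651, -0.5236)

(-3.3541, 0.1651, -0.5236)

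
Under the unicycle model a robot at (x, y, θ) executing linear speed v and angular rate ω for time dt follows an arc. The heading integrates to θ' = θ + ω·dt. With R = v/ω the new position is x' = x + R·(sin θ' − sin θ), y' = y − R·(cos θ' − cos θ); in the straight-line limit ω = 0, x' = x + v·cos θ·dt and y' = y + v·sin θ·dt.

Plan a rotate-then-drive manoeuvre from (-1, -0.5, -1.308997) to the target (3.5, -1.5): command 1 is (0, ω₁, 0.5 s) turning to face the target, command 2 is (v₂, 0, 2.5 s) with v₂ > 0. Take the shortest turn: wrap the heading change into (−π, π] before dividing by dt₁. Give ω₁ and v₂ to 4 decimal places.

heading to target = atan2(-1.5−-0.5, 3.5−-1) = -0.2187
Δθ = wrap(-0.2187 − -1.3090) = 1.0903; ω₁ = Δθ/dt₁ = 2.1807
distance = √((3.5−-1)² + (-1.5−-0.5)²) = 4.6098; v₂ = distance/dt₂ = 1.8439

ω₁ = 2.1807, v₂ = 1.8439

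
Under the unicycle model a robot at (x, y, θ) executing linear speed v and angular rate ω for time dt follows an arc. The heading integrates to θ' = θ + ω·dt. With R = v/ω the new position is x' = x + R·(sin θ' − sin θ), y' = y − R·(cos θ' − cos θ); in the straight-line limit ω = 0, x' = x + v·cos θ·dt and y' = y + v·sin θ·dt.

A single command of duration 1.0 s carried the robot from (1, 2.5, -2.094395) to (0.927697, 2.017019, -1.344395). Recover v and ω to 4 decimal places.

Δθ = -1.344395 − -2.094395 = 0.750000
ω = Δθ/dt = 0.750000/1.0 = 0.7500
R = −Δy/(cos θ' − cos θ) = 0.6667
v = R·ω = 0.6667·0.7500 = 0.5000

v = 0.5000, ω = 0.7500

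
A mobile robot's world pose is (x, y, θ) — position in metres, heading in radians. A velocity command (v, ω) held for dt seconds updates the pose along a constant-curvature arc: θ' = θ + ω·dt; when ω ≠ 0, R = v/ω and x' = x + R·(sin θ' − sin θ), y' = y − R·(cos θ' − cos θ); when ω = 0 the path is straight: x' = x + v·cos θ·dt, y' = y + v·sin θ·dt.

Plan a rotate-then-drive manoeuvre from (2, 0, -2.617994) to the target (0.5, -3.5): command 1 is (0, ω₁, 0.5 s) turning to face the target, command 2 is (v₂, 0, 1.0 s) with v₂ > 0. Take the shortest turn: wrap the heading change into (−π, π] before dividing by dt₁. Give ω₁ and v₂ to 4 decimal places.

heading to target = atan2(-3.5−0, 0.5−2) = -1.9757
Δθ = wrap(-1.9757 − -2.6180) = 0.6423; ω₁ = Δθ/dt₁ = 1.2846
distance = √((0.5−2)² + (-3.5−0)²) = 3.8079; v₂ = distance/dt₂ = 3.8079

ω₁ = 1.2846, v₂ = 3.8079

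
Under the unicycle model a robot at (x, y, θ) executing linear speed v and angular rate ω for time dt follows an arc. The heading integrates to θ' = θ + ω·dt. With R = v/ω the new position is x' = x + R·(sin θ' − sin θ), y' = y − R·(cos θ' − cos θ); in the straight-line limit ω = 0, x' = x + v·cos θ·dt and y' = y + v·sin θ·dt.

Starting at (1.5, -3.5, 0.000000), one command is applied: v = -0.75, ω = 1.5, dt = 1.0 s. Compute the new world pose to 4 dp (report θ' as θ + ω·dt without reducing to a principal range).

(1.0013, -3.9646, 1.5000)

θ' = 0.0000 + 1.5·1.0 = 1.5000
R = v/ω = -0.75/1.5 = -0.5000
x' = 1.5 + -0.5000·(sin 1.5000 − sin 0.0000) = 1.0013
y' = -3.5 − -0.5000·(cos 1.5000 − cos 0.0000) = -3.9646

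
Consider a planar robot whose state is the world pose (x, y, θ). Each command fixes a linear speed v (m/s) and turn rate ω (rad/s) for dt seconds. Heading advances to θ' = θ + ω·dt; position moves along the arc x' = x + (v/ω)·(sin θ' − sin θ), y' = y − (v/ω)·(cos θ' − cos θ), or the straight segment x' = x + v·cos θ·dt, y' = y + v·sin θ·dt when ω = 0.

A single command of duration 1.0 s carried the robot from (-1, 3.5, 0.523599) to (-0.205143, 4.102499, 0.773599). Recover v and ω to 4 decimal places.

Δθ = 0.773599 − 0.523599 = 0.250000
ω = Δθ/dt = 0.250000/1.0 = 0.2500
R = Δx/(sin θ' − sin θ) = 4.0000
v = R·ω = 4.0000·0.2500 = 1.0000

v = 1.0000, ω = 0.2500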